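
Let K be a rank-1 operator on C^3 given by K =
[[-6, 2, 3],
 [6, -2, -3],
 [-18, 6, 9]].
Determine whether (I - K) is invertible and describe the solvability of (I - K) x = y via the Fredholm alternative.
(I - K) is singular (det(I - K) = 0, i.e. 1 ∈ sigma(K)). (I - K) x = y is solvable iff y ⊥ ker((I - K)^*) = span{(-6, 2, 3)}, i.e. iff -6y_1 + 2y_2 + 3y_3 = 0. When solvable, the solutions are x = y + c·(1, -1, 3), c arbitrary (ker(I - K) = span{(1, -1, 3)}, dimension 1).

K has rank 1, so it is an outer product K = u v^T: every row of K is a multiple of one row vector. Reading off the entries, u = (1, -1, 3) and v = (-6, 2, 3) (row i of K equals u_i·v^T). A rank-one matrix u v^T satisfies K u = u (v·u) and kills the (2)-dimensional subspace v^⊥, so its characteristic polynomial is lambda^2 (lambda - v·u) with v·u = tr K = 1. Hence the eigenvalues of I - K are 1 (multiplicity 2) and 1 - (1) = 0, so det(I - K) = 0. (Direct check: I - K =
[[7, -2, -3],
 [-6, 3, 3],
 [18, -6, -8]]
has determinant 0.) So 1 is an eigenvalue of K and (I - K) is not invertible. The finite-dimensional Fredholm alternative says: either (I - K) is invertible, or ker(I - K) ≠ {0} and then range(I - K) = ker((I - K)^*)^⊥, with dim ker(I - K) = dim ker((I - K)^*). We are in the second case, so we need both kernels. Kernel of I - K: (I - K) u = u - u (v·u) = u - u = 0, so ker(I - K) = span{u} = span{(1, -1, 3)} (it is exactly 1-dimensional because rank(I - K) = 2). Kernel of the adjoint: K is real, so (I - K)^* = I - K^T = I - v u^T, and (I - v u^T) v = v - v (u·v) = 0; hence ker((I - K)^*) = span{v} = span{(-6, 2, 3)}. Therefore (I - K) x = y is solvable iff <y, v> = 0, i.e. iff -6y_1 + 2y_2 + 3y_3 = 0. When this holds, K y = u (v·y) = 0, so (I - K) y = y and x = y is a particular solution; the full solution set is the line x = y + c·u = y + c·(1, -1, 3), c ∈ C.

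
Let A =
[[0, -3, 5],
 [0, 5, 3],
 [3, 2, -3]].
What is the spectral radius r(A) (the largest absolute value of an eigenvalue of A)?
r(A) ≈ 6.2942

The eigenvalues of A are the roots of its characteristic polynomial. With M = A (coefficients from the trace, the sum of principal 2x2 minors, and det A):
  p(λ) = det(λ I - M) = λ^3 - 2λ^2 - 36λ + 102.
No integer candidate from the rational root theorem (±divisors of 102) is a root, so the roots are irrational. The cubic discriminant is Δ = 46356 > 0, so there are three distinct real roots. p(-7) = -87 and p(-6) = 30 have opposite signs, so a root lies in (-7, -6); Newton's method refines it to λ ≈ -6.2942. p(3) = 3 and p(4) = -10 have opposite signs, so a root lies in (3, 4); Newton's method refines it to λ ≈ 3.1506. p(5) = -3 and p(6) = 30 have opposite signs, so a root lies in (5, 6); Newton's method refines it to λ ≈ 5.1436. Check (Vieta): the three roots sum to 2, matching tr M = 2.
Thus the eigenvalues (to 4 decimals) are -6.2942 (modulus 6.2942); 3.1506 (modulus 3.1506); 5.1436 (modulus 5.1436). The spectral radius is the largest modulus: r(A) ≈ 6.2942. (Cross-check: r(A) ≤ ||A||_2 ≈ 7.0614; equality holds whenever A is normal, though it can also hold for some non-normal A.)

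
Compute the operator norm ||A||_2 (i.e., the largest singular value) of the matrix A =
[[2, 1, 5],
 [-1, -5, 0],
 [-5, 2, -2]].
||A||_2 ≈ 7.0438 (= sqrt(largest eigenvalue of A^T A))

||A||_2 = sigma_max(A) = sqrt(lambda_max(A^T A)). Form the symmetric matrix M = A^T A =
[[30, -3, 20],
 [-3, 30, 1],
 [20, 1, 29]].
Its characteristic polynomial (trace, sum of principal 2x2 minors, determinant of M give the coefficients) is
  p(λ) = det(λ I - M) = λ^3 - 89λ^2 + 2230λ - 13689.
No integer candidate from the rational root theorem (±divisors of 13689) is a root, so the roots are irrational. The cubic discriminant is Δ = 274699809 > 0, so there are three distinct real roots. p(9) = -99 and p(10) = 711 have opposite signs, so a root lies in (9, 10); Newton's method refines it to λ ≈ 9.1146. p(30) = 111 and p(31) = -297 have opposite signs, so a root lies in (30, 31); Newton's method refines it to λ ≈ 30.271. p(49) = -459 and p(50) = 311 have opposite signs, so a root lies in (49, 50); Newton's method refines it to λ ≈ 49.6144. Check (Vieta): the three roots sum to 89, matching tr M = 89.
So the eigenvalues of A^T A are ≈ 9.1146, 30.271, 49.6144 (all ≥ 0, as they must be for A^T A). The largest is λ_max ≈ 49.6144, hence ||A||_2 = sqrt(λ_max) ≈ 7.0438.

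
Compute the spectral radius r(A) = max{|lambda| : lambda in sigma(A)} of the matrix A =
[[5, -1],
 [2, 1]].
r(A) = (6 + sqrt(8))/2 ≈ 4.4142

The eigenvalues of A are the roots of its characteristic polynomial. With M = A (coefficients from the trace and determinant):
  p(λ) = det(λ I - M) = λ^2 - 6λ + 7.
For λ^2 - 6λ + 7 the discriminant is 8. It is nonnegative but not a perfect square, so the roots are real and irrational: λ = (6 ± sqrt(8))/2 ≈ 4.4142, 1.5858.
Thus the eigenvalues (to 4 decimals) are 4.4142 (modulus 4.4142); 1.5858 (modulus 1.5858). The spectral radius is the largest modulus: r(A) = (6 + sqrt(8))/2 ≈ 4.4142. (Cross-check: r(A) ≤ ||A||_2 ≈ 5.4157; equality holds whenever A is normal, though it can also hold for some non-normal A.)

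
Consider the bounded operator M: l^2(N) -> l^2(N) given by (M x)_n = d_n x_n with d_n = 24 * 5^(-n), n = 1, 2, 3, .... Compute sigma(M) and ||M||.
sigma(M) = {24 * 5^(-n) : n ≥ 1} ∪ {0}; ||M|| = 24/5

A bounded diagonal operator on l^2 with diagonal entries d_n has spectrum equal to the closure of {d_n : n ≥ 1}: every d_n is an eigenvalue (with eigenvector e_n), so {d_n} ⊂ sigma(M); the spectrum is closed, so its closure is too; and for lambda not in the closure, (M - lambda I) has bounded inverse (the diagonal entries 1/(d_n - lambda) are bounded). For our sequence d_n = 24 * 5^(-n), n = 1, 2, 3, ...:
  - {d_n} = {24 * 5^(-n) : n ≥ 1}; the only limit point is 0
  - closure = {24 * 5^(-n) : n ≥ 1} ∪ {0}
For the norm: a diagonal operator has ||M|| = sup_n |d_n|. Here d_n = 24 * 5^(-n) is positive and decreasing, so sup_n |d_n| = d_1 = 24/5. So ||M|| = 24/5.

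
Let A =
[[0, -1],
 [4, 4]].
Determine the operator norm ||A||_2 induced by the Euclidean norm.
||A||_2 = sqrt((33 + sqrt(1025))/2) ≈ 5.7016 (= sqrt(largest eigenvalue of A^T A))

||A||_2 = sigma_max(A) = sqrt(lambda_max(A^T A)). Form the symmetric matrix M = A^T A =
[[16, 16],
 [16, 17]].
Its characteristic polynomial (trace, determinant of M give the coefficients) is
  p(λ) = det(λ I - M) = λ^2 - 33λ + 16.
For λ^2 - 33λ + 16 the discriminant is 1025. It is nonnegative but not a perfect square, so the roots are real and irrational: λ = (33 ± sqrt(1025))/2 ≈ 32.5078, 0.4922.
So the eigenvalues of A^T A are ≈ 0.4922, 32.5078 (all ≥ 0, as they must be for A^T A). The largest is λ_max = (33 + sqrt(1025))/2 ≈ 32.5078, hence ||A||_2 = sqrt(λ_max) = sqrt((33 + sqrt(1025))/2) ≈ 5.7016.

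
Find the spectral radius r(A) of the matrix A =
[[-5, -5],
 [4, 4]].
r(A) = 1

The eigenvalues of A are the roots of its characteristic polynomial. With M = A (coefficients from the trace and determinant):
  p(λ) = det(λ I - M) = λ^2 + λ.
For λ^2 + λ the discriminant is 1. It is a perfect square (1^2), so the roots are rational: λ = (-1 ± 1)/2 = 0, -1.
Thus the eigenvalues (to 4 decimals) are 0 (modulus 0); -1 (modulus 1). The spectral radius is the largest modulus: r(A) = 1. (Cross-check: r(A) ≤ ||A||_2 ≈ 9.0554; equality holds whenever A is normal, though it can also hold for some non-normal A.)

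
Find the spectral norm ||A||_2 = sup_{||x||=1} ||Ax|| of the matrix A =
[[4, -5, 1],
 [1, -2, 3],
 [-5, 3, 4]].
||A||_2 ≈ 8.8893 (= sqrt(largest eigenvalue of A^T A))

||A||_2 = sigma_max(A) = sqrt(lambda_max(A^T A)). Form the symmetric matrix M = A^T A =
[[42, -37, -13],
 [-37, 38, 1],
 [-13, 1, 26]].
Its characteristic polynomial (trace, sum of principal 2x2 minors, determinant of M give the coefficients) is
  p(λ) = det(λ I - M) = λ^3 - 106λ^2 + 2137λ - 400.
No integer candidate from the rational root theorem (±divisors of 400) is a root, so the roots are irrational. The cubic discriminant is Δ = 11996487872 > 0, so there are three distinct real roots. p(0) = -400 and p(1) = 1632 have opposite signs, so a root lies in (0, 1); Newton's method refines it to λ ≈ 0.1889. p(26) = 1082 and p(27) = -292 have opposite signs, so a root lies in (26, 27); Newton's method refines it to λ ≈ 26.7906. p(79) = -84 and p(80) = 4160 have opposite signs, so a root lies in (79, 80); Newton's method refines it to λ ≈ 79.0204. Check (Vieta): the three roots sum to 106, matching tr M = 106.
So the eigenvalues of A^T A are ≈ 0.1889, 26.7906, 79.0204 (all ≥ 0, as they must be for A^T A). The largest is λ_max ≈ 79.0204, hence ||A||_2 = sqrt(λ_max) ≈ 8.8893.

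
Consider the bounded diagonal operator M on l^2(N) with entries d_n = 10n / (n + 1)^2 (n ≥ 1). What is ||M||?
||M|| = 5/2 (attained at n = 1)

For M diagonal, ||M|| = sup_n |d_n|. Treat f(x) = 10x / (x + 1)^2 for real x > 0. By the quotient rule, f'(x) = 10(1 - x)/(x + 1)^3, which is positive for x < 1 and negative for x > 1. So f has a unique maximum at x = 1, and since 1 is a positive integer, the supremum over n ≥ 1 is attained at n = 1: d_1 = 10·1/(1 + 1)^2 = 10·1/4 = 5/2. Hence ||M|| = 5/2.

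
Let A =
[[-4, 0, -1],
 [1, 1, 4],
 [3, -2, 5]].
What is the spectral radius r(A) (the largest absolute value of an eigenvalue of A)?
r(A) ≈ 3.6698

The eigenvalues of A are the roots of its characteristic polynomial. With M = A (coefficients from the trace, the sum of principal 2x2 minors, and det A):
  p(λ) = det(λ I - M) = λ^3 - 2λ^2 - 8λ + 47.
No integer candidate from the rational root theorem (±divisors of 47) is a root, so the roots are irrational. The cubic discriminant is Δ = -42299 < 0, so there is one real root and a complex-conjugate pair. p(-4) = -17 and p(-3) = 26 have opposite signs, so a root lies in (-4, -3); Newton's method refines it to λ ≈ -3.6698. Dividing out (λ - (-3.6698)) leaves approximately λ^2 - 5.6698λ + 12.8072. For λ^2 - 5.6698λ + 12.8072 the discriminant is -19.0819. It is negative, so the remaining roots are the complex-conjugate pair λ ≈ 2.8349 ± 2.1841i. Their product equals the constant term, so |λ|^2 ≈ 12.8072 and |λ| ≈ 3.5787.
Thus the eigenvalues (to 4 decimals) are -3.6698 (modulus 3.6698); 2.8349 ± 2.1841i (modulus 3.5787). The spectral radius is the largest modulus: r(A) ≈ 3.6698. (Cross-check: r(A) ≤ ||A||_2 ≈ 7.7114; equality holds whenever A is normal, though it can also hold for some non-normal A.)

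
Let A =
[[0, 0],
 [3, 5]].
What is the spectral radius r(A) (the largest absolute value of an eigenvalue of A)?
r(A) = 5

The eigenvalues of A are the roots of its characteristic polynomial. With M = A (coefficients from the trace and determinant):
  p(λ) = det(λ I - M) = λ^2 - 5λ.
For λ^2 - 5λ the discriminant is 25. It is a perfect square (5^2), so the roots are rational: λ = (5 ± 5)/2 = 5, 0.
Thus the eigenvalues (to 4 decimals) are 5 (modulus 5); 0 (modulus 0). The spectral radius is the largest modulus: r(A) = 5. (Cross-check: r(A) ≤ ||A||_2 ≈ 5.831; equality holds whenever A is normal, though it can also hold for some non-normal A.)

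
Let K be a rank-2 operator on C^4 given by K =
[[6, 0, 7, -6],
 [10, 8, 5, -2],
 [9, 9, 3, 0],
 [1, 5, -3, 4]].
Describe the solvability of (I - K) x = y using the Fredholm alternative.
(I - K) is invertible (det(I - K) = 46 ≠ 0), so for every y in C^4 the equation (I - K) x = y has a unique solution.

K has rank 2 and factors as K = U V^T = u1 v1^T + u2 v2^T with u1 = (3, 1, 0, -2), v1 = (1, -1, 2, -2), u2 = (-1, -3, -3, -1), v2 = (-3, -3, -1, 0) (multiplying out reproduces the displayed K). The nonzero eigenvalues of U V^T coincide with those of the 2 x 2 matrix G = V^T U = [[v1·u1, v1·u2], [v2·u1, v2·u2]] = [[6, -2], [-12, 15]], and by the Sylvester determinant identity det(I_4 - U V^T) = det(I_2 - V^T U) = det([[-5, 2], [12, -14]]) = (-5)(-14) - (2)(12) = 46. (Direct check: I - K =
[[-5, 0, -7, 6],
 [-10, -7, -5, 2],
 [-9, -9, -2, 0],
 [-1, -5, 3, -3]]
has determinant 46.) The finite-dimensional Fredholm alternative says: either (I - K) is invertible, or ker(I - K) ≠ {0} and then range(I - K) = ker((I - K)^*)^⊥, with dim ker(I - K) = dim ker((I - K)^*). Since det(I - K) ≠ 0, 1 is not an eigenvalue of K and ker(I - K) = {0}, so we are in the first case: for every y there is a unique x = (I - K)^(-1) y. (Explicitly, by the Woodbury identity, (I - U V^T)^(-1) = I + U (I_2 - G)^(-1) V^T.)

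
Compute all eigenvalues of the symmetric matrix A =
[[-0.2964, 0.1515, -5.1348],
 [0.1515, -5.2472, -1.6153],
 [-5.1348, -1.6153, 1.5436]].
sigma(A) ≈ {-6, -4, 6}

A is real symmetric, so its spectrum consists of real eigenvalues. Expanding the characteristic polynomial of the displayed matrix gives
  det(λ I - A) = p(λ) = λ^3 + (4)λ^2 + (-36)λ + (-144).
Solving p(λ) = 0 yields eigenvalues ≈ -6, -4, 6. (A is shown rounded to 4 decimals, so these recover the underlying integer eigenvalues to within that precision.)
Verification: the trace of A = -4 equals the sum of eigenvalues -4, and det(A) ≈ 144.0004 matches the eigenvalue product 144.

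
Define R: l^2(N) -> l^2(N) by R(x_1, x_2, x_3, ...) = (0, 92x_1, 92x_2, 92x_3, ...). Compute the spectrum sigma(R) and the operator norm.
sigma(R) = closed disk {z in C : |z| ≤ 92}; ||R|| = 92

Note R = 92·U where U is the unit right shift (U x)_k = x_{k-1} (with x_0 := 0); so ||R|| = 92||U|| and sigma(R) = 92·sigma(U). ||R x||^2 = sum_{k≥1} |92x_k|^2 = 8464||x||^2, so ||R|| = 92 and sigma(R) ⊂ {|z| ≤ 92}. For any |lambda| < 92, the equation (R - lambda I) x = 0 forces x_1 = 0, then 92x_k = lambda x_{k+1} ⇒ x = 0, so R has no eigenvalues. But (R - lambda I) is not surjective for |lambda| < 92: solving (R - lambda I) x = e_1 would require x_n proportional to (lambda/92)^(-n), which is not in l^2. So every |lambda| < 92 lies in the residual spectrum. The boundary |lambda| = 92 is in the approximate point spectrum (the spectrum is closed). Hence sigma(R) is the closed disk of radius 92.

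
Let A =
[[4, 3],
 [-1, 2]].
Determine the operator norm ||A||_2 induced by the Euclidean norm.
||A||_2 = sqrt((30 + sqrt(416))/2) ≈ 5.0198 (= sqrt(largest eigenvalue of A^T A))

||A||_2 = sigma_max(A) = sqrt(lambda_max(A^T A)). Form the symmetric matrix M = A^T A =
[[17, 10],
 [10, 13]].
Its characteristic polynomial (trace, determinant of M give the coefficients) is
  p(λ) = det(λ I - M) = λ^2 - 30λ + 121.
For λ^2 - 30λ + 121 the discriminant is 416. It is nonnegative but not a perfect square, so the roots are real and irrational: λ = (30 ± sqrt(416))/2 ≈ 25.198, 4.802.
So the eigenvalues of A^T A are ≈ 4.802, 25.198 (all ≥ 0, as they must be for A^T A). The largest is λ_max = (30 + sqrt(416))/2 ≈ 25.198, hence ||A||_2 = sqrt(λ_max) = sqrt((30 + sqrt(416))/2) ≈ 5.0198.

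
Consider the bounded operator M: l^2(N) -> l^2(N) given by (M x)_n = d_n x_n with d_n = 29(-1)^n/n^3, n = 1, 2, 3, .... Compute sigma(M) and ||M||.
sigma(M) = {29(-1)^n/n^3 : n ≥ 1} ∪ {0}; ||M|| = 29

A bounded diagonal operator on l^2 with diagonal entries d_n has spectrum equal to the closure of {d_n : n ≥ 1}: every d_n is an eigenvalue (with eigenvector e_n), so {d_n} ⊂ sigma(M); the spectrum is closed, so its closure is too; and for lambda not in the closure, (M - lambda I) has bounded inverse (the diagonal entries 1/(d_n - lambda) are bounded). For our sequence d_n = 29(-1)^n/n^3, n = 1, 2, 3, ...:
  - {d_n} = {29(-1)^n/n^3 : n ≥ 1}; the only limit point is 0
  - closure = {29(-1)^n/n^3 : n ≥ 1} ∪ {0}
For the norm: a diagonal operator has ||M|| = sup_n |d_n|. Here |d_n| = 29/n^3 is decreasing, so sup_n |d_n| = |d_1| = 29. So ||M|| = 29.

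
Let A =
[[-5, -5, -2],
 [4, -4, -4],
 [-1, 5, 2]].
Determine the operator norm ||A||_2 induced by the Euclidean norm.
||A||_2 ≈ 9.3104 (= sqrt(largest eigenvalue of A^T A))

||A||_2 = sigma_max(A) = sqrt(lambda_max(A^T A)). Form the symmetric matrix M = A^T A =
[[42, 4, -8],
 [4, 66, 36],
 [-8, 36, 24]].
Its characteristic polynomial (trace, sum of principal 2x2 minors, determinant of M give the coefficients) is
  p(λ) = det(λ I - M) = λ^3 - 132λ^2 + 3988λ - 5184.
No integer candidate from the rational root theorem (±divisors of 5184) is a root, so the roots are irrational. The cubic discriminant is Δ = 24114099200 > 0, so there are three distinct real roots. p(1) = -1327 and p(2) = 2272 have opposite signs, so a root lies in (1, 2); Newton's method refines it to λ ≈ 1.3605. p(43) = 1739 and p(44) = -80 have opposite signs, so a root lies in (43, 44); Newton's method refines it to λ ≈ 43.956. p(86) = -2432 and p(87) = 1167 have opposite signs, so a root lies in (86, 87); Newton's method refines it to λ ≈ 86.6834. Check (Vieta): the three roots sum to 132, matching tr M = 132.
So the eigenvalues of A^T A are ≈ 1.3605, 43.956, 86.6834 (all ≥ 0, as they must be for A^T A). The largest is λ_max ≈ 86.6834, hence ||A||_2 = sqrt(λ_max) ≈ 9.3104.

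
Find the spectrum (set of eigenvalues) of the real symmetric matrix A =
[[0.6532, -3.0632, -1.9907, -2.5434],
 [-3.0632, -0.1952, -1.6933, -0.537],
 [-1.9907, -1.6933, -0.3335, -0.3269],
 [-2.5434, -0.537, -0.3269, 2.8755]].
sigma(A) ≈ {-5, 1, 2, 5}

A is real symmetric, so its spectrum consists of real eigenvalues. Expanding the characteristic polynomial of the displayed matrix gives
  det(λ I - A) = p(λ) = λ^4 + (-3)λ^3 + (-23)λ^2 + (75)λ + (-50).
Solving p(λ) = 0 yields eigenvalues ≈ -5, 1, 2, 5. (A is shown rounded to 4 decimals, so these recover the underlying integer eigenvalues to within that precision.)
Verification: the trace of A = 3 equals the sum of eigenvalues 3, and det(A) ≈ -49.9998 matches the eigenvalue product -50.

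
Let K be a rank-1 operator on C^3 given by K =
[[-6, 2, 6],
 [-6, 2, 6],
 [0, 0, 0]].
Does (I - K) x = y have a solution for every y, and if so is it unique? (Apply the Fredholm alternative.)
(I - K) is invertible (det(I - K) = 5 ≠ 0), so for every y in C^3 the equation (I - K) x = y has a unique solution.

K has rank 1, so it is an outer product K = u v^T: every row of K is a multiple of one row vector. Reading off the entries, u = (2, 2, 0) and v = (-3, 1, 3) (row i of K equals u_i·v^T). A rank-one matrix u v^T satisfies K u = u (v·u) and kills the (2)-dimensional subspace v^⊥, so its characteristic polynomial is lambda^2 (lambda - v·u) with v·u = tr K = -4. Hence the eigenvalues of I - K are 1 (multiplicity 2) and 1 - (-4) = 5, so det(I - K) = 5. (Direct check: I - K =
[[7, -2, -6],
 [6, -1, -6],
 [0, 0, 1]]
has determinant 5.) The finite-dimensional Fredholm alternative says: either (I - K) is invertible, or ker(I - K) ≠ {0} and then range(I - K) = ker((I - K)^*)^⊥, with dim ker(I - K) = dim ker((I - K)^*). Since det(I - K) ≠ 0, 1 is not an eigenvalue of K and ker(I - K) = {0}, so we are in the first case: for every y there is a unique x = (I - K)^(-1) y. Explicitly, by the Sherman–Morrison formula, (I - u v^T)^(-1) = I + u v^T/(1 - v·u), i.e. (I - K)^(-1) = I + K/(5).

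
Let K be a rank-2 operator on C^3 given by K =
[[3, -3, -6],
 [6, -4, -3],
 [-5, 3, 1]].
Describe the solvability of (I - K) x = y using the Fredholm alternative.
(I - K) is invertible (det(I - K) = -15 ≠ 0), so for every y in C^3 the equation (I - K) x = y has a unique solution.

K has rank 2 and factors as K = U V^T = u1 v1^T + u2 v2^T with u1 = (3, 3, -2), v1 = (1, -1, -2), u2 = (0, 1, -1), v2 = (3, -1, 3) (multiplying out reproduces the displayed K). The nonzero eigenvalues of U V^T coincide with those of the 2 x 2 matrix G = V^T U = [[v1·u1, v1·u2], [v2·u1, v2·u2]] = [[4, 1], [0, -4]], and by the Sylvester determinant identity det(I_3 - U V^T) = det(I_2 - V^T U) = det([[-3, -1], [0, 5]]) = (-3)(5) - (-1)(0) = -15. (Direct check: I - K =
[[-2, 3, 6],
 [-6, 5, 3],
 [5, -3, 0]]
has determinant -15.) The finite-dimensional Fredholm alternative says: either (I - K) is invertible, or ker(I - K) ≠ {0} and then range(I - K) = ker((I - K)^*)^⊥, with dim ker(I - K) = dim ker((I - K)^*). Since det(I - K) ≠ 0, 1 is not an eigenvalue of K and ker(I - K) = {0}, so we are in the first case: for every y there is a unique x = (I - K)^(-1) y. (Explicitly, by the Woodbury identity, (I - U V^T)^(-1) = I + U (I_2 - G)^(-1) V^T.)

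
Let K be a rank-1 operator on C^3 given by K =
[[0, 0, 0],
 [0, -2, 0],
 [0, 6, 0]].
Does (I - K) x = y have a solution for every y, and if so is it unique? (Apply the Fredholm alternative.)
(I - K) is invertible (det(I - K) = 3 ≠ 0), so for every y in C^3 the equation (I - K) x = y has a unique solution.

K has rank 1, so it is an outer product K = u v^T: every row of K is a multiple of one row vector. Reading off the entries, u = (0, 1, -3) and v = (0, -2, 0) (row i of K equals u_i·v^T). A rank-one matrix u v^T satisfies K u = u (v·u) and kills the (2)-dimensional subspace v^⊥, so its characteristic polynomial is lambda^2 (lambda - v·u) with v·u = tr K = -2. Hence the eigenvalues of I - K are 1 (multiplicity 2) and 1 - (-2) = 3, so det(I - K) = 3. (Direct check: I - K =
[[1, 0, 0],
 [0, 3, 0],
 [0, -6, 1]]
has determinant 3.) The finite-dimensional Fredholm alternative says: either (I - K) is invertible, or ker(I - K) ≠ {0} and then range(I - K) = ker((I - K)^*)^⊥, with dim ker(I - K) = dim ker((I - K)^*). Since det(I - K) ≠ 0, 1 is not an eigenvalue of K and ker(I - K) = {0}, so we are in the first case: for every y there is a unique x = (I - K)^(-1) y. Explicitly, by the Sherman–Morrison formula, (I - u v^T)^(-1) = I + u v^T/(1 - v·u), i.e. (I - K)^(-1) = I + K/(3).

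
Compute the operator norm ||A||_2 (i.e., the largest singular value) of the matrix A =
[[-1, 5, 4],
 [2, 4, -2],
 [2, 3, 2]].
||A||_2 ≈ 7.7444 (= sqrt(largest eigenvalue of A^T A))

||A||_2 = sigma_max(A) = sqrt(lambda_max(A^T A)). Form the symmetric matrix M = A^T A =
[[9, 9, -4],
 [9, 50, 18],
 [-4, 18, 24]].
Its characteristic polynomial (trace, sum of principal 2x2 minors, determinant of M give the coefficients) is
  p(λ) = det(λ I - M) = λ^3 - 83λ^2 + 1445λ - 3844.
No integer candidate from the rational root theorem (±divisors of 3844) is a root, so the roots are irrational. The cubic discriminant is Δ = 1423404261 > 0, so there are three distinct real roots. p(3) = -229 and p(4) = 672 have opposite signs, so a root lies in (3, 4); Newton's method refines it to λ ≈ 3.2395. p(19) = 507 and p(20) = -144 have opposite signs, so a root lies in (19, 20); Newton's method refines it to λ ≈ 19.7851. p(59) = -2133 and p(60) = 56 have opposite signs, so a root lies in (59, 60); Newton's method refines it to λ ≈ 59.9755. Check (Vieta): the three roots sum to 83, matching tr M = 83.
So the eigenvalues of A^T A are ≈ 3.2395, 19.7851, 59.9755 (all ≥ 0, as they must be for A^T A). The largest is λ_max ≈ 59.9755, hence ||A||_2 = sqrt(λ_max) ≈ 7.7444.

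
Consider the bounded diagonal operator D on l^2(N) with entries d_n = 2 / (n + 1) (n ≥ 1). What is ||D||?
||D|| = 1 (attained at n = 1)

For D diagonal, ||D|| = sup_n |d_n| = sup_n 2/(n + 1). This is positive and strictly decreasing in n, so the supremum is attained at n = 1: d_1 = 2/(1 + 1) = 1. Hence ||D|| = 1.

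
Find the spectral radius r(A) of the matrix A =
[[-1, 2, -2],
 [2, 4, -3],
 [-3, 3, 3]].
r(A) ≈ 4.7556

The eigenvalues of A are the roots of its characteristic polynomial. With M = A (coefficients from the trace, the sum of principal 2x2 minors, and det A):
  p(λ) = det(λ I - M) = λ^3 - 6λ^2 + 4λ + 51.
No integer candidate from the rational root theorem (±divisors of 51) is a root, so the roots are irrational. The cubic discriminant is Δ = -47875 < 0, so there is one real root and a complex-conjugate pair. p(-3) = -42 and p(-2) = 11 have opposite signs, so a root lies in (-3, -2); Newton's method refines it to λ ≈ -2.2551. Dividing out (λ - (-2.2551)) leaves approximately λ^2 - 8.2551λ + 22.6157. For λ^2 - 8.2551λ + 22.6157 the discriminant is -22.3168. It is negative, so the remaining roots are the complex-conjugate pair λ ≈ 4.1275 ± 2.362i. Their product equals the constant term, so |λ|^2 ≈ 22.6157 and |λ| ≈ 4.7556.
Thus the eigenvalues (to 4 decimals) are -2.2551 (modulus 2.2551); 4.1275 ± 2.362i (modulus 4.7556). The spectral radius is the largest modulus: r(A) ≈ 4.7556. (Cross-check: r(A) ≤ ||A||_2 ≈ 5.9078; equality holds whenever A is normal, though it can also hold for some non-normal A.)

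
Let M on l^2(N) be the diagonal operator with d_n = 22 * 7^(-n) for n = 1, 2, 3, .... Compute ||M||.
||M|| = 22/7 (attained at n = 1)

For M diagonal, ||M|| = sup_n |d_n|. The sequence d_n = 22 * 7^(-n) is positive and strictly decreasing (ratio 7^(-1) < 1), so the supremum is d_1 = 22/7. Hence ||M|| = 22/7.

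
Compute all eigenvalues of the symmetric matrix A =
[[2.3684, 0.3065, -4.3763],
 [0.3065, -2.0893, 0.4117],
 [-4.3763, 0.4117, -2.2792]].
sigma(A) ≈ {-5, -2, 5}

A is real symmetric, so its spectrum consists of real eigenvalues. Expanding the characteristic polynomial of the displayed matrix gives
  det(λ I - A) = p(λ) = λ^3 + (2)λ^2 + (-25)λ + (-50).
Solving p(λ) = 0 yields eigenvalues ≈ -5, -2, 5. (A is shown rounded to 4 decimals, so these recover the underlying integer eigenvalues to within that precision.)
Verification: the trace of A = -2 equals the sum of eigenvalues -2, and det(A) ≈ 50.0007 matches the eigenvalue product 50.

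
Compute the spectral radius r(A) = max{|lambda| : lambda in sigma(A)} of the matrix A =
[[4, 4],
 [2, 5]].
r(A) = (9 + sqrt(33))/2 ≈ 7.3723

The eigenvalues of A are the roots of its characteristic polynomial. With M = A (coefficients from the trace and determinant):
  p(λ) = det(λ I - M) = λ^2 - 9λ + 12.
For λ^2 - 9λ + 12 the discriminant is 33. It is nonnegative but not a perfect square, so the roots are real and irrational: λ = (9 ± sqrt(33))/2 ≈ 7.3723, 1.6277.
Thus the eigenvalues (to 4 decimals) are 7.3723 (modulus 7.3723); 1.6277 (modulus 1.6277). The spectral radius is the largest modulus: r(A) = (9 + sqrt(33))/2 ≈ 7.3723. (Cross-check: r(A) ≤ ||A||_2 ≈ 7.6512; equality holds whenever A is normal, though it can also hold for some non-normal A.)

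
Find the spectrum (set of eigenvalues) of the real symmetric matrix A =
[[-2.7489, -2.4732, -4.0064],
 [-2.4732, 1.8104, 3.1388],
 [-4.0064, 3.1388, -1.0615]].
sigma(A) ≈ {-6, -2, 6}

A is real symmetric, so its spectrum consists of real eigenvalues. Expanding the characteristic polynomial of the displayed matrix gives
  det(λ I - A) = p(λ) = λ^3 + (2)λ^2 + (-36)λ + (-72.0011).
Solving p(λ) = 0 yields eigenvalues ≈ -6, -2, 6. (A is shown rounded to 4 decimals, so these recover the underlying integer eigenvalues to within that precision.)
Verification: the trace of A = -2 equals the sum of eigenvalues -2, and det(A) ≈ 72.0011 matches the eigenvalue product 72.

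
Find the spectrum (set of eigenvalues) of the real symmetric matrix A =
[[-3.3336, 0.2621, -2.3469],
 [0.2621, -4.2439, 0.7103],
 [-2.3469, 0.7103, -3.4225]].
sigma(A) ≈ {-6, -4, -1}

A is real symmetric, so its spectrum consists of real eigenvalues. Expanding the characteristic polynomial of the displayed matrix gives
  det(λ I - A) = p(λ) = λ^3 + (11)λ^2 + (34)λ + (24.0014).
Solving p(λ) = 0 yields eigenvalues ≈ -6, -4, -1. (A is shown rounded to 4 decimals, so these recover the underlying integer eigenvalues to within that precision.)
Verification: the trace of A = -11 equals the sum of eigenvalues -11, and det(A) ≈ -24.0014 matches the eigenvalue product -24.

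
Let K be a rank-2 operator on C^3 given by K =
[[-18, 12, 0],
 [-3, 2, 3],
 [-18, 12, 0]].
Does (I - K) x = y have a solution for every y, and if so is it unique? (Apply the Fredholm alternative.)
(I - K) is invertible (det(I - K) = -19 ≠ 0), so for every y in C^3 the equation (I - K) x = y has a unique solution.

K has rank 2 and factors as K = U V^T = u1 v1^T + u2 v2^T with u1 = (3, -1, 3), v1 = (-3, 2, -1), u2 = (3, 2, 3), v2 = (-3, 2, 1) (multiplying out reproduces the displayed K). The nonzero eigenvalues of U V^T coincide with those of the 2 x 2 matrix G = V^T U = [[v1·u1, v1·u2], [v2·u1, v2·u2]] = [[-14, -8], [-8, -2]], and by the Sylvester determinant identity det(I_3 - U V^T) = det(I_2 - V^T U) = det([[15, 8], [8, 3]]) = (15)(3) - (8)(8) = -19. (Direct check: I - K =
[[19, -12, 0],
 [3, -1, -3],
 [18, -12, 1]]
has determinant -19.) The finite-dimensional Fredholm alternative says: either (I - K) is invertible, or ker(I - K) ≠ {0} and then range(I - K) = ker((I - K)^*)^⊥, with dim ker(I - K) = dim ker((I - K)^*). Since det(I - K) ≠ 0, 1 is not an eigenvalue of K and ker(I - K) = {0}, so we are in the first case: for every y there is a unique x = (I - K)^(-1) y. (Explicitly, by the Woodbury identity, (I - U V^T)^(-1) = I + U (I_2 - G)^(-1) V^T.)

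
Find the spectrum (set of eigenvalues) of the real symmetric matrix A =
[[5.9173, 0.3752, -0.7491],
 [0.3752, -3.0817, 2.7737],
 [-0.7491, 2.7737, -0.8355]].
sigma(A) ≈ {-5, 1, 6}

A is real symmetric, so its spectrum consists of real eigenvalues. Expanding the characteristic polynomial of the displayed matrix gives
  det(λ I - A) = p(λ) = λ^3 + (-2)λ^2 + (-29)λ + (30).
Solving p(λ) = 0 yields eigenvalues ≈ -5, 1, 6. (A is shown rounded to 4 decimals, so these recover the underlying integer eigenvalues to within that precision.)
Verification: the trace of A = 2 equals the sum of eigenvalues 2, and det(A) ≈ -30.0008 matches the eigenvalue product -30.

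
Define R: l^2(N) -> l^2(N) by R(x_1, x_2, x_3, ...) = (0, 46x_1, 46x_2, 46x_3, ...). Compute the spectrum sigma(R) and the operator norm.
sigma(R) = closed disk {z in C : |z| ≤ 46}; ||R|| = 46

Note R = 46·U where U is the unit right shift (U x)_k = x_{k-1} (with x_0 := 0); so ||R|| = 46||U|| and sigma(R) = 46·sigma(U). ||R x||^2 = sum_{k≥1} |46x_k|^2 = 2116||x||^2, so ||R|| = 46 and sigma(R) ⊂ {|z| ≤ 46}. For any |lambda| < 46, the equation (R - lambda I) x = 0 forces x_1 = 0, then 46x_k = lambda x_{k+1} ⇒ x = 0, so R has no eigenvalues. But (R - lambda I) is not surjective for |lambda| < 46: solving (R - lambda I) x = e_1 would require x_n proportional to (lambda/46)^(-n), which is not in l^2. So every |lambda| < 46 lies in the residual spectrum. The boundary |lambda| = 46 is in the approximate point spectrum (the spectrum is closed). Hence sigma(R) is the closed disk of radius 46.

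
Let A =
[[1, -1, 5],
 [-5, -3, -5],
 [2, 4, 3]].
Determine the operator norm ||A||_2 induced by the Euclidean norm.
||A||_2 ≈ 9.8284 (= sqrt(largest eigenvalue of A^T A))

||A||_2 = sigma_max(A) = sqrt(lambda_max(A^T A)). Form the symmetric matrix M = A^T A =
[[30, 22, 36],
 [22, 26, 22],
 [36, 22, 59]].
Its characteristic polynomial (trace, sum of principal 2x2 minors, determinant of M give the coefficients) is
  p(λ) = det(λ I - M) = λ^3 - 115λ^2 + 1820λ - 4096.
No integer candidate from the rational root theorem (±divisors of 4096) is a root, so the roots are irrational. The cubic discriminant is Δ = 9752487568 > 0, so there are three distinct real roots. p(2) = -908 and p(3) = 356 have opposite signs, so a root lies in (2, 3); Newton's method refines it to λ ≈ 2.7005. p(15) = 704 and p(16) = -320 have opposite signs, so a root lies in (15, 16); Newton's method refines it to λ ≈ 15.7015. p(96) = -4480 and p(97) = 3082 have opposite signs, so a root lies in (96, 97); Newton's method refines it to λ ≈ 96.598. Check (Vieta): the three roots sum to 115, matching tr M = 115.
So the eigenvalues of A^T A are ≈ 2.7005, 15.7015, 96.598 (all ≥ 0, as they must be for A^T A). The largest is λ_max ≈ 96.598, hence ||A||_2 = sqrt(λ_max) ≈ 9.8284.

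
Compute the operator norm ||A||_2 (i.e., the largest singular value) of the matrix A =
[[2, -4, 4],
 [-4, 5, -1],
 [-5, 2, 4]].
||A||_2 ≈ 9.1249 (= sqrt(largest eigenvalue of A^T A))

||A||_2 = sigma_max(A) = sqrt(lambda_max(A^T A)). Form the symmetric matrix M = A^T A =
[[45, -38, -8],
 [-38, 45, -13],
 [-8, -13, 33]].
Its characteristic polynomial (trace, sum of principal 2x2 minors, determinant of M give the coefficients) is
  p(λ) = det(λ I - M) = λ^3 - 123λ^2 + 3318λ - 784.
No integer candidate from the rational root theorem (±divisors of 784) is a root, so the roots are irrational. The cubic discriminant is Δ = 20350973412 > 0, so there are three distinct real roots. p(0) = -784 and p(1) = 2412 have opposite signs, so a root lies in (0, 1); Newton's method refines it to λ ≈ 0.2384. p(39) = 854 and p(40) = -864 have opposite signs, so a root lies in (39, 40); Newton's method refines it to λ ≈ 39.4977. p(83) = -950 and p(84) = 2744 have opposite signs, so a root lies in (83, 84); Newton's method refines it to λ ≈ 83.2639. Check (Vieta): the three roots sum to 123, matching tr M = 123.
So the eigenvalues of A^T A are ≈ 0.2384, 39.4977, 83.2639 (all ≥ 0, as they must be for A^T A). The largest is λ_max ≈ 83.2639, hence ||A||_2 = sqrt(λ_max) ≈ 9.1249.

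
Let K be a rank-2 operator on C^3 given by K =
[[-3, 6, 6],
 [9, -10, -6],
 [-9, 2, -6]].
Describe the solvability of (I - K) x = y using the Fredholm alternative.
(I - K) is invertible (det(I - K) = 140 ≠ 0), so for every y in C^3 the equation (I - K) x = y has a unique solution.

K has rank 2 and factors as K = U V^T = u1 v1^T + u2 v2^T with u1 = (1, -3, 3), v1 = (-3, 2, 0), u2 = (2, -2, -2), v2 = (0, 2, 3) (multiplying out reproduces the displayed K). The nonzero eigenvalues of U V^T coincide with those of the 2 x 2 matrix G = V^T U = [[v1·u1, v1·u2], [v2·u1, v2·u2]] = [[-9, -10], [3, -10]], and by the Sylvester determinant identity det(I_3 - U V^T) = det(I_2 - V^T U) = det([[10, 10], [-3, 11]]) = (10)(11) - (10)(-3) = 140. (Direct check: I - K =
[[4, -6, -6],
 [-9, 11, 6],
 [9, -2, 7]]
has determinant 140.) The finite-dimensional Fredholm alternative says: either (I - K) is invertible, or ker(I - K) ≠ {0} and then range(I - K) = ker((I - K)^*)^⊥, with dim ker(I - K) = dim ker((I - K)^*). Since det(I - K) ≠ 0, 1 is not an eigenvalue of K and ker(I - K) = {0}, so we are in the first case: for every y there is a unique x = (I - K)^(-1) y. (Explicitly, by the Woodbury identity, (I - U V^T)^(-1) = I + U (I_2 - G)^(-1) V^T.)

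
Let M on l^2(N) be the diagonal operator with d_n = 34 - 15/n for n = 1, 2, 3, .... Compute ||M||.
||M|| = 34

For a diagonal operator on l^2 with entries d_n, ||M|| = sup_n |d_n|. Here d_1 = 19, d_2 = 53/2, ..., and d_n = 34 - 15/n increases monotonically toward 34. All terms lie in [19, 34), so |d_n| = d_n and the supremum is the limit 34, which is not attained by any individual d_n. Hence ||M|| = 34.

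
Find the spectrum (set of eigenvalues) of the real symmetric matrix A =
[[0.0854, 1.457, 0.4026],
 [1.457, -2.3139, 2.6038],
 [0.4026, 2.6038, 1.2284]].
sigma(A) ≈ {-4, 0, 3}

A is real symmetric, so its spectrum consists of real eigenvalues. Expanding the characteristic polynomial of the displayed matrix gives
  det(λ I - A) = p(λ) = λ^3 + (1)λ^2 + (-12)λ + (0).
Solving p(λ) = 0 yields eigenvalues ≈ -4, 0, 3. (A is shown rounded to 4 decimals, so these recover the underlying integer eigenvalues to within that precision.)
Verification: the trace of A = -1 equals the sum of eigenvalues -1, and det(A) ≈ 0.0003 matches the eigenvalue product 0.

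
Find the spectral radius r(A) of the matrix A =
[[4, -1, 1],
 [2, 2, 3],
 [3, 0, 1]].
r(A) ≈ 3.9219

The eigenvalues of A are the roots of its characteristic polynomial. With M = A (coefficients from the trace, the sum of principal 2x2 minors, and det A):
  p(λ) = det(λ I - M) = λ^3 - 7λ^2 + 13λ + 5.
No integer candidate from the rational root theorem (±divisors of 5) is a root, so the roots are irrational. The cubic discriminant is Δ = -2512 < 0, so there is one real root and a complex-conjugate pair. p(-1) = -16 and p(0) = 5 have opposite signs, so a root lies in (-1, 0); Newton's method refines it to λ ≈ -0.3251. Dividing out (λ - (-0.3251)) leaves approximately λ^2 - 7.3251λ + 15.3812. For λ^2 - 7.3251λ + 15.3812 the discriminant is -7.868. It is negative, so the remaining roots are the complex-conjugate pair λ ≈ 3.6625 ± 1.4025i. Their product equals the constant term, so |λ|^2 ≈ 15.3812 and |λ| ≈ 3.9219.
Thus the eigenvalues (to 4 decimals) are -0.3251 (modulus 0.3251); 3.6625 ± 1.4025i (modulus 3.9219). The spectral radius is the largest modulus: r(A) ≈ 3.9219. (Cross-check: r(A) ≤ ||A||_2 ≈ 5.9991; equality holds whenever A is normal, though it can also hold for some non-normal A.)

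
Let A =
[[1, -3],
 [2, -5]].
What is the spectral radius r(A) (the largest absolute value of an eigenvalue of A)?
r(A) = (4 + sqrt(12))/2 ≈ 3.7321

The eigenvalues of A are the roots of its characteristic polynomial. With M = A (coefficients from the trace and determinant):
  p(λ) = det(λ I - M) = λ^2 + 4λ + 1.
For λ^2 + 4λ + 1 the discriminant is 12. It is nonnegative but not a perfect square, so the roots are real and irrational: λ = (-4 ± sqrt(12))/2 ≈ -0.2679, -3.7321.
Thus the eigenvalues (to 4 decimals) are -0.2679 (modulus 0.2679); -3.7321 (modulus 3.7321). The spectral radius is the largest modulus: r(A) = (4 + sqrt(12))/2 ≈ 3.7321. (Cross-check: r(A) ≤ ||A||_2 ≈ 6.2429; equality holds whenever A is normal, though it can also hold for some non-normal A.)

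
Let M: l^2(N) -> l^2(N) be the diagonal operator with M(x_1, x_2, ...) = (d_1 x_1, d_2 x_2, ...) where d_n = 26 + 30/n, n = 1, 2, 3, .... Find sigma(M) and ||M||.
sigma(M) = {26 + 30/n : n ≥ 1} ∪ {26}; ||M|| = 56

A bounded diagonal operator on l^2 with diagonal entries d_n has spectrum equal to the closure of {d_n : n ≥ 1}: every d_n is an eigenvalue (with eigenvector e_n), so {d_n} ⊂ sigma(M); the spectrum is closed, so its closure is too; and for lambda not in the closure, (M - lambda I) has bounded inverse (the diagonal entries 1/(d_n - lambda) are bounded). For our sequence d_n = 26 + 30/n, n = 1, 2, 3, ...:
  - {d_n} = {26 + 30/n : n ≥ 1}; the only limit point is 26
  - closure = {26 + 30/n : n ≥ 1} ∪ {26}
For the norm: a diagonal operator has ||M|| = sup_n |d_n|. Here d_n = 26 + 30/n is positive and decreasing, so sup_n |d_n| = d_1 = 26 + 30 = 56. So ||M|| = 56.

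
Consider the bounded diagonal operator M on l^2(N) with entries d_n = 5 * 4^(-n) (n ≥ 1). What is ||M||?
||M|| = 5/4 (attained at n = 1)

For M diagonal, ||M|| = sup_n |d_n|. The sequence d_n = 5 * 4^(-n) is positive and strictly decreasing (ratio 4^(-1) < 1), so the supremum is d_1 = 5/4. Hence ||M|| = 5/4.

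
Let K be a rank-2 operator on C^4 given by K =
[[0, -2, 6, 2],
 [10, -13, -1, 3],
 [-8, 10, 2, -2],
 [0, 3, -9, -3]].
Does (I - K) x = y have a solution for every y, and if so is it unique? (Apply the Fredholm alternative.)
(I - K) is invertible (det(I - K) = 73 ≠ 0), so for every y in C^4 the equation (I - K) x = y has a unique solution.

K has rank 2 and factors as K = U V^T = u1 v1^T + u2 v2^T with u1 = (-2, -3, 2, 3), v1 = (-2, 3, -1, -1), u2 = (-2, 2, -2, 3), v2 = (2, -2, -2, 0) (multiplying out reproduces the displayed K). The nonzero eigenvalues of U V^T coincide with those of the 2 x 2 matrix G = V^T U = [[v1·u1, v1·u2], [v2·u1, v2·u2]] = [[-10, 9], [-2, -4]], and by the Sylvester determinant identity det(I_4 - U V^T) = det(I_2 - V^T U) = det([[11, -9], [2, 5]]) = (11)(5) - (-9)(2) = 73. (Direct check: I - K =
[[1, 2, -6, -2],
 [-10, 14, 1, -3],
 [8, -10, -1, 2],
 [0, -3, 9, 4]]
has determinant 73.) The finite-dimensional Fredholm alternative says: either (I - K) is invertible, or ker(I - K) ≠ {0} and then range(I - K) = ker((I - K)^*)^⊥, with dim ker(I - K) = dim ker((I - K)^*). Since det(I - K) ≠ 0, 1 is not an eigenvalue of K and ker(I - K) = {0}, so we are in the first case: for every y there is a unique x = (I - K)^(-1) y. (Explicitly, by the Woodbury identity, (I - U V^T)^(-1) = I + U (I_2 - G)^(-1) V^T.)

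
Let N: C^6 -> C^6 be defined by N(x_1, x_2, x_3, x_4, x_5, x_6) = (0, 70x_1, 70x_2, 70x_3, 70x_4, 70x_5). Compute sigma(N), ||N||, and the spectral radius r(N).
sigma(N) = {0}; ||N|| = 70; r(N) = 0. (N is nilpotent with N^6 = 0.)

On C^6, N is a strictly lower-triangular matrix with 70 on the subdiagonal and zeros elsewhere, so its characteristic polynomial is lambda^6 and every eigenvalue is 0: sigma(N) = {0}. For the operator norm, N e_i = 70e_{i+1} for i = 1, ..., 5 and N e_6 = 0, so the singular values of N are 70 (with multiplicity 5) and 0; hence ||N|| = 70. The spectral radius r(N) = max|lambda| = 0. Note ||N|| > r(N) — characteristic of non-normal nilpotent operators. Indeed N^6 = 0.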